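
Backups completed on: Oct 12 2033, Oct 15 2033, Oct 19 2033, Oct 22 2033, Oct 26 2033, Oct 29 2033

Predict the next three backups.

Nov 2 2033, Nov 5 2033, Nov 9 2033

Gaps: 3, 4, 3, 4, 3 days — not constant, but cyclic with period 2.
The events fall on every Wednesday and Saturday.
The following Wednesday is Nov 2 2033.
The following Saturday is Nov 5 2033.
The following Wednesday is Nov 9 2033.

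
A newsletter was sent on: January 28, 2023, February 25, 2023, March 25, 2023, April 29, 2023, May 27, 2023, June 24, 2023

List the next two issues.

July 29, 2023; August 26, 2023

Every date is a Saturday; gaps 28, 28, 35, 28, 28 days.
Each is the last Saturday of its month (at least one falls on the 29th or later, ruling out '4th Saturday').
July 2023 ends with Saturday July 29, 2023.
Last Saturday of August 2023: August 26, 2023.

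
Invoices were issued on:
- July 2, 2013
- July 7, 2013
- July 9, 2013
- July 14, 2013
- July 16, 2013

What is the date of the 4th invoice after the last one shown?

July 30, 2013

The gap pattern 5, 2, 5, 2 repeats every 2 events.
These are the Tuesdays and Sundays of each week.
Next Sunday: July 21, 2013.
The following Tuesday is July 23, 2013.
The following Sunday is July 28, 2013.
The following Tuesday is July 30, 2013.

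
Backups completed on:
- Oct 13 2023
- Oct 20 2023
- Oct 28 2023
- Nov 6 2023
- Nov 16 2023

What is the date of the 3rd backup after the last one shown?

Gaps: 7, 8, 9, 10 days — each gap is 1 larger than the previous one.
Next gap: 11 days. Nov 16 2023 + 11 days = Nov 27 2023.
Next gap: 12 days. Nov 27 2023 + 12 days = Dec 9 2023.
Next gap: 13 days. Dec 9 2023 + 13 days = Dec 22 2023.

Dec 22 2023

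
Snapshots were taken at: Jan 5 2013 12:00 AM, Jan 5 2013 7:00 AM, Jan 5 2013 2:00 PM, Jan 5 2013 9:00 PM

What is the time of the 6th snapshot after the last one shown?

Spacing: 7, 7, 7 h — constant 7 h.
Jan 5 2013 9:00 PM + 7 h = Jan 6 2013 4:00 AM.
Jan 6 2013 4:00 AM + 7 h = Jan 6 2013 11:00 AM.
Jan 6 2013 11:00 AM + 7 h = Jan 6 2013 6:00 PM.
Jan 6 2013 6:00 PM + 7 h = Jan 7 2013 1:00 AM.
Jan 7 2013 1:00 AM + 7 h = Jan 7 2013 8:00 AM.
Jan 7 2013 8:00 AM + 7 h = Jan 7 2013 3:00 PM.

Jan 7 2013 3:00 PM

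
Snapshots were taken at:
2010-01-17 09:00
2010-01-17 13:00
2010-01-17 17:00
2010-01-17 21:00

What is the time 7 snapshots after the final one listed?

The interval is a steady 4 hours (4, 4, 4).
2010-01-17 21:00 + 4 h = 2010-01-18 01:00.
2010-01-18 01:00 + 4 h = 2010-01-18 05:00.
2010-01-18 05:00 + 4 h = 2010-01-18 09:00.
2010-01-18 09:00 + 4 h = 2010-01-18 13:00.
2010-01-18 13:00 + 4 h = 2010-01-18 17:00.
2010-01-18 17:00 + 4 h = 2010-01-18 21:00.
2010-01-18 21:00 + 4 h = 2010-01-19 01:00.

2010-01-19 01:00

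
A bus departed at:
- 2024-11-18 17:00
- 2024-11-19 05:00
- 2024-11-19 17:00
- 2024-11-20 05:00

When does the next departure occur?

2024-11-20 17:00

The interval is a steady 12 hours (12, 12, 12).
2024-11-20 05:00 + 12 h = 2024-11-20 17:00.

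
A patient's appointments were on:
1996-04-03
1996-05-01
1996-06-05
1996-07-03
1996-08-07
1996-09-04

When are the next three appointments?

1996-10-02, 1996-11-06, 1996-12-04

Gaps: 28, 35, 28, 35, 28 days — a mix of 28 and 35. Every date is a Wednesday.
Each is the 1st Wednesday of its month.
October 1996 — 1st Wednesday is 1996-10-02.
1st Wednesday of November 1996: 1996-11-06.
1st Wednesday of December 1996: 1996-12-04.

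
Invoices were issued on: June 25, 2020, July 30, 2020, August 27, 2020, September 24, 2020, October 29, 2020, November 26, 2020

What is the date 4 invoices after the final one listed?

March 25, 2021

All Thursdays; the gaps (35, 28, 28, 35, 28) vary with month length.
This is the last Thursday of each month.
Last Thursday of December 2020: December 31, 2020.
January 2021 ends with Thursday January 28, 2021.
Last Thursday of February 2021: February 25, 2021.
Last Thursday of March 2021: March 25, 2021.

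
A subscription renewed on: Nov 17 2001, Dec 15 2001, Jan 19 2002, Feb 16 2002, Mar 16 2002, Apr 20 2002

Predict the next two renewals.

All dates are Saturdays, 28, 35, 28, 28, 35 days apart.
Specifically, the 3rd Saturday of each month.
3rd Saturday of May 2002: May 18 2002.
June 2002 — 3rd Saturday is Jun 15 2002.

May 18 2002, Jun 15 2002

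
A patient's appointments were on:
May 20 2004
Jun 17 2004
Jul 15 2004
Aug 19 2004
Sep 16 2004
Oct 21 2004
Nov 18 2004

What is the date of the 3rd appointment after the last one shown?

These are Thursdays at 28- or 35-day spacing (28, 28, 35, 28, 35, 28).
The pattern: 3rd Thursday of the month.
3rd Thursday of December 2004: Dec 16 2004.
January 2005 — 3rd Thursday is Jan 20 2005.
February 2005 — 3rd Thursday is Feb 17 2005.

Feb 17 2005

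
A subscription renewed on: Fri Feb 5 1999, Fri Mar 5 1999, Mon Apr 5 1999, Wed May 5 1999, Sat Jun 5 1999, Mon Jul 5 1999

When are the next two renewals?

The day-of-month is always 5 (28, 31, 30, 31, 30 days between events).
So this recurs on the 5th of each month.
August 1999: Thu Aug 5 1999.
Next: September 1999 → Sun Sep 5 1999.

Thu Aug 5 1999, Sun Sep 5 1999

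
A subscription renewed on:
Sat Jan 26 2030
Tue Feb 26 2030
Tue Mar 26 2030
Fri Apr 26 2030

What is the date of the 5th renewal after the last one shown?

Thu Sep 26 2030

The day-of-month is always 26 (31, 28, 31 days between events).
So this recurs on the 26th of each month.
Next: May 2030 → Sun May 26 2030.
June 2030: Wed Jun 26 2030.
Next: July 2030 → Fri Jul 26 2030.
August 2030: Mon Aug 26 2030.
September 2030: Thu Sep 26 2030.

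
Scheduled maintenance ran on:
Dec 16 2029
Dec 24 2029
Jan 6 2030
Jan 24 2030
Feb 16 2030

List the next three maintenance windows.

Gaps: 8, 13, 18, 23 days — each gap is 5 larger than the previous one.
Next gap: 28 days. Feb 16 2030 + 28 days = Mar 16 2030.
Next gap: 33 days. Mar 16 2030 + 33 days = Apr 18 2030.
Next gap: 38 days. Apr 18 2030 + 38 days = May 26 2030.

Mar 16 2030, Apr 18 2030, May 26 2030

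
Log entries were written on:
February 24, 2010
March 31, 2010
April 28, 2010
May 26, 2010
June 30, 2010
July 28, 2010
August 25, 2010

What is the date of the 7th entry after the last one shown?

These are Wednesdays with 35, 28, 28, 35, 28, 28-day gaps.
Each is the final Wednesday of its month — March 31, 2010 is past the 28th, so '4th Wednesday' doesn't fit.
Last Wednesday of September 2010: September 29, 2010.
October 2010 ends with Wednesday October 27, 2010.
November 2010 ends with Wednesday November 24, 2010.
December 2010 ends with Wednesday December 29, 2010.
January 2011 ends with Wednesday January 26, 2011.
Last Wednesday of February 2011: February 23, 2011.
March 2011 ends with Wednesday March 30, 2011.

March 30, 2011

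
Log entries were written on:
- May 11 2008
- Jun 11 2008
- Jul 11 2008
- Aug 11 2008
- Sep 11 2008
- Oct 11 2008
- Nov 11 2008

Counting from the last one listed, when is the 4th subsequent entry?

Mar 11 2009

Each date is the 11th; the gaps (31, 30, 31, 31, 30, 31) track the month lengths.
The rule is the 11th of each month.
December 2008: Dec 11 2008.
Next: January 2009 → Jan 11 2009.
February 2009: Feb 11 2009.
Next: March 2009 → Mar 11 2009.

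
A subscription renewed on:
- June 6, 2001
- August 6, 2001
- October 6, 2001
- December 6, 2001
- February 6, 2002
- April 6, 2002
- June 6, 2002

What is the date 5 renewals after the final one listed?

April 6, 2003

The day-of-month is always 6 (61, 61, 61, 62, 59, 61 days between events).
So this recurs on the 6th of every 2 months.
Next: August 2002 → August 6, 2002.
Next: October 2002 → October 6, 2002.
December 2002: December 6, 2002.
February 2003: February 6, 2003.
April 2003: April 6, 2003.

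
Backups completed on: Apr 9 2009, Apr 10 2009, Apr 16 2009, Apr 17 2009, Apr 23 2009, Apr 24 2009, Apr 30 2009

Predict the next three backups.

May 1 2009, May 7 2009, May 8 2009

The gap pattern 1, 6, 1, 6, 1, 6 repeats every 2 events.
These are the Thursdays and Fridays of each week.
Next Friday: May 1 2009.
Next Thursday: May 7 2009.
The following Friday is May 8 2009.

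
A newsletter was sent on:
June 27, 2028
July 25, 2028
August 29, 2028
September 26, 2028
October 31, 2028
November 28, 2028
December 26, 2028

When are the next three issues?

These are Tuesdays with 28, 35, 28, 35, 28, 28-day gaps.
Each is the final Tuesday of its month — August 29, 2028 is past the 28th, so '4th Tuesday' doesn't fit.
January 2029 ends with Tuesday January 30, 2029.
Last Tuesday of February 2029: February 27, 2029.
Last Tuesday of March 2029: March 27, 2029.

January 30, 2029; February 27, 2029; March 27, 2029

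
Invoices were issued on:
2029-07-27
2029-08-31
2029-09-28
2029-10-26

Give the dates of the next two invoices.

2029-11-30, 2029-12-28

These are Fridays with 35, 28, 28-day gaps.
Each is the final Friday of its month — 2029-08-31 is past the 28th, so '4th Friday' doesn't fit.
November 2029 ends with Friday 2029-11-30.
December 2029 ends with Friday 2029-12-28.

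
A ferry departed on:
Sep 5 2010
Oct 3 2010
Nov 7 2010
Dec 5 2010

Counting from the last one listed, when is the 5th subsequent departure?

Gaps: 28, 35, 28 days — a mix of 28 and 35. Every date is a Sunday.
Each is the 1st Sunday of its month.
1st Sunday of January 2011: Jan 2 2011.
1st Sunday of February 2011: Feb 6 2011.
1st Sunday of March 2011: Mar 6 2011.
1st Sunday of April 2011: Apr 3 2011.
May 2011 — 1st Sunday is May 1 2011.

May 1 2011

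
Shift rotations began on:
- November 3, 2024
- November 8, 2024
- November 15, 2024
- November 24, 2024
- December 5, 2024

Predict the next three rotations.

The spacing grows by 2 each time: 5, 7, 9, 11 days.
Next gap: 13 days. December 5, 2024 + 13 days = December 18, 2024.
Next gap: 15 days. December 18, 2024 + 15 days = January 2, 2025.
Next gap: 17 days. January 2, 2025 + 17 days = January 19, 2025.

December 18, 2024; January 2, 2025; January 19, 2025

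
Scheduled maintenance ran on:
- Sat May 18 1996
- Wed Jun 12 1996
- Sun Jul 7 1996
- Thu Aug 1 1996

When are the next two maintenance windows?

Mon Aug 26 1996, Fri Sep 20 1996

Every event comes 25 days after the last (25, 25, 25).
Thu Aug 1 1996 + 25 days = Mon Aug 26 1996.
Mon Aug 26 1996 + 25 days = Fri Sep 20 1996.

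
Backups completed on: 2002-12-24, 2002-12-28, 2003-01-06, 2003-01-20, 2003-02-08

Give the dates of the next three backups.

Intervals are 4, 9, 14, 19 days — an arithmetic progression with common difference 5.
Next gap: 24 days. 2003-02-08 + 24 days = 2003-03-04.
Next gap: 29 days. 2003-03-04 + 29 days = 2003-04-02.
Next gap: 34 days. 2003-04-02 + 34 days = 2003-05-06.

2003-03-04, 2003-04-02, 2003-05-06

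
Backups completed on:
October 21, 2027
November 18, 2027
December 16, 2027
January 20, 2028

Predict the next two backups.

Gaps: 28, 28, 35 days — a mix of 28 and 35. Every date is a Thursday.
Each is the 3rd Thursday of its month.
February 2028 — 3rd Thursday is February 17, 2028.
3rd Thursday of March 2028: March 16, 2028.

February 17, 2028; March 16, 2028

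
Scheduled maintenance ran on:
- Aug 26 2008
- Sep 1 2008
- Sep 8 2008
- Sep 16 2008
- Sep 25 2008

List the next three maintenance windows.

Oct 5 2008, Oct 16 2008, Oct 28 2008

Gaps: 6, 7, 8, 9 days — each gap is 1 larger than the previous one.
Next gap: 10 days. Sep 25 2008 + 10 days = Oct 5 2008.
Next gap: 11 days. Oct 5 2008 + 11 days = Oct 16 2008.
Next gap: 12 days. Oct 16 2008 + 12 days = Oct 28 2008.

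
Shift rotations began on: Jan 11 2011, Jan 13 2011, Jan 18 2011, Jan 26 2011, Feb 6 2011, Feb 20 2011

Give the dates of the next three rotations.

The spacing grows by 3 each time: 2, 5, 8, 11, 14 days.
Next gap: 17 days. Feb 20 2011 + 17 days = Mar 9 2011.
Next gap: 20 days. Mar 9 2011 + 20 days = Mar 29 2011.
Next gap: 23 days. Mar 29 2011 + 23 days = Apr 21 2011.

Mar 9 2011, Mar 29 2011, Apr 21 2011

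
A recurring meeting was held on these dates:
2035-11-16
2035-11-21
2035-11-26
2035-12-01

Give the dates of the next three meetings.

Every event comes 5 days after the last (5, 5, 5).
2035-12-01 + 5 days = 2035-12-06.
2035-12-06 + 5 days = 2035-12-11.
2035-12-11 + 5 days = 2035-12-16.

2035-12-06, 2035-12-11, 2035-12-16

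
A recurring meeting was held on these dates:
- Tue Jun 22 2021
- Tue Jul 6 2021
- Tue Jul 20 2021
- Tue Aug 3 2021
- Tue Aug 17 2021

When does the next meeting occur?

Tue Aug 31 2021

Gaps between consecutive events: 14, 14, 14, 14 days — a constant 14-day interval.
Tue Aug 17 2021 + 14 days = Tue Aug 31 2021.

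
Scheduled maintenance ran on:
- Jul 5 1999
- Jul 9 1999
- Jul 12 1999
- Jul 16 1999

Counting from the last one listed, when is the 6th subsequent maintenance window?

Aug 6 1999

Every event lands on a Monday or Friday (gaps cycle 4, 3, 4).
So the schedule is: every Monday and Friday.
Next Monday: Jul 19 1999.
The following Friday is Jul 23 1999.
Next Monday: Jul 26 1999.
Next Friday: Jul 30 1999.
The following Monday is Aug 2 1999.
Next Friday: Aug 6 1999.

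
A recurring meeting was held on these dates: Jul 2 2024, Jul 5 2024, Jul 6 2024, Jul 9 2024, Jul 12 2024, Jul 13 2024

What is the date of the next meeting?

Every event lands on a Tuesday or Friday or Saturday (gaps cycle 3, 1, 3, 3, 1).
So the schedule is: every Tuesday, Friday and Saturday.
The following Tuesday is Jul 16 2024.

Jul 16 2024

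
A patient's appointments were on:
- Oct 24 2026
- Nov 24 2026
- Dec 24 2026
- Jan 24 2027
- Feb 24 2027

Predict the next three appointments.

The day-of-month is always 24 (31, 30, 31, 31 days between events).
So this recurs on the 24th of each month.
Next: March 2027 → Mar 24 2027.
Next: April 2027 → Apr 24 2027.
Next: May 2027 → May 24 2027.

Mar 24 2027, Apr 24 2027, May 24 2027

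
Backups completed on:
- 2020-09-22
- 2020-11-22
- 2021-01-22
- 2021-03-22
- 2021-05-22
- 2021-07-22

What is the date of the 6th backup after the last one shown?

Each date is the 22nd; the gaps (61, 61, 59, 61, 61) track the month lengths.
The rule is the 22nd of every 2 months.
September 2021: 2021-09-22.
November 2021: 2021-11-22.
Next: January 2022 → 2022-01-22.
Next: March 2022 → 2022-03-22.
May 2022: 2022-05-22.
Next: July 2022 → 2022-07-22.

2022-07-22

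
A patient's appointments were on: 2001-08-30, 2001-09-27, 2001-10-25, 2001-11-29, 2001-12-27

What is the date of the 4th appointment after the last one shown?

Every date is a Thursday; gaps 28, 28, 35, 28 days.
Each is the last Thursday of its month (at least one falls on the 29th or later, ruling out '4th Thursday').
January 2002 ends with Thursday 2002-01-31.
Last Thursday of February 2002: 2002-02-28.
March 2002 ends with Thursday 2002-03-28.
Last Thursday of April 2002: 2002-04-25.

2002-04-25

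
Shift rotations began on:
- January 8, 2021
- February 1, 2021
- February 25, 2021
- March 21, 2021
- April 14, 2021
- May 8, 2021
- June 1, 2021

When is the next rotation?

Every event comes 24 days after the last (24, 24, 24, 24, 24, 24).
June 1, 2021 + 24 days = June 25, 2021.

June 25, 2021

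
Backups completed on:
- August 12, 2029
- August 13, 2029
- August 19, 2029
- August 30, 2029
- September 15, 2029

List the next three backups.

October 6, 2029; November 1, 2029; December 2, 2029

Gaps: 1, 6, 11, 16 days — each gap is 5 larger than the previous one.
Next gap: 21 days. September 15, 2029 + 21 days = October 6, 2029.
Next gap: 26 days. October 6, 2029 + 26 days = November 1, 2029.
Next gap: 31 days. November 1, 2029 + 31 days = December 2, 2029.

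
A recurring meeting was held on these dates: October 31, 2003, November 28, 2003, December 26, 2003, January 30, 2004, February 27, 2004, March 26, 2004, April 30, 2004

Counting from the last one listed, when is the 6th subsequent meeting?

All Fridays; the gaps (28, 28, 35, 28, 28, 35) vary with month length.
This is the last Friday of each month.
Last Friday of May 2004: May 28, 2004.
June 2004 ends with Friday June 25, 2004.
July 2004 ends with Friday July 30, 2004.
August 2004 ends with Friday August 27, 2004.
September 2004 ends with Friday September 24, 2004.
Last Friday of October 2004: October 29, 2004.

October 29, 2004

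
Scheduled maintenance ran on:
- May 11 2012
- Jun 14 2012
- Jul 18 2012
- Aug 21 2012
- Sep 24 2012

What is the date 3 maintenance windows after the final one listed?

Jan 4 2013

The spacing is 34, 34, 34, 34 days — always 34 days.
Sep 24 2012 + 34 days = Oct 28 2012.
Oct 28 2012 + 34 days = Dec 1 2012.
Dec 1 2012 + 34 days = Jan 4 2013.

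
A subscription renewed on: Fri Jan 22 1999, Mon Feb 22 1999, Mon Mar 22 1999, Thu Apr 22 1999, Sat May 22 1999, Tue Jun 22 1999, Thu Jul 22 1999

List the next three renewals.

Sun Aug 22 1999, Wed Sep 22 1999, Fri Oct 22 1999

Each date is the 22nd; the gaps (31, 28, 31, 30, 31, 30) track the month lengths.
The rule is the 22nd of each month.
August 1999: Sun Aug 22 1999.
Next: September 1999 → Wed Sep 22 1999.
Next: October 1999 → Fri Oct 22 1999.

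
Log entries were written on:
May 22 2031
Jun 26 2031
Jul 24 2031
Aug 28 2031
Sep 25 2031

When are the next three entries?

All dates are Thursdays, 35, 28, 35, 28 days apart.
Specifically, the 4th Thursday of each month.
October 2031 — 4th Thursday is Oct 23 2031.
November 2031 — 4th Thursday is Nov 27 2031.
December 2031 — 4th Thursday is Dec 25 2031.

Oct 23 2031, Nov 27 2031, Dec 25 2031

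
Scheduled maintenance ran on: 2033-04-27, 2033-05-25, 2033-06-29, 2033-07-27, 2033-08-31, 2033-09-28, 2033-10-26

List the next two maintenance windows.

2033-11-30, 2033-12-28

All Wednesdays; the gaps (28, 35, 28, 35, 28, 28) vary with month length.
This is the last Wednesday of each month.
Last Wednesday of November 2033: 2033-11-30.
Last Wednesday of December 2033: 2033-12-28.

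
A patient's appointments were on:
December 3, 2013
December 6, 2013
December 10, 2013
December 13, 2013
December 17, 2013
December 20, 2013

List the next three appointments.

December 24, 2013; December 27, 2013; December 31, 2013

The gap pattern 3, 4, 3, 4, 3 repeats every 2 events.
These are the Tuesdays and Fridays of each week.
The following Tuesday is December 24, 2013.
The following Friday is December 27, 2013.
Next Tuesday: December 31, 2013.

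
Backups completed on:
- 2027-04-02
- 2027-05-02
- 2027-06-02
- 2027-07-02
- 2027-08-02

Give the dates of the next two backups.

2027-09-02, 2027-10-02

Gaps: 30, 31, 30, 31 days — not constant. Every event is on the 2nd of the month.
Pattern: the 2nd of each month.
September 2027: 2027-09-02.
October 2027: 2027-10-02.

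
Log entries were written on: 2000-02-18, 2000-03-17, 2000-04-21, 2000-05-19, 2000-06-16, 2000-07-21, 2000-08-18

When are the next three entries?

2000-09-15, 2000-10-20, 2000-11-17

These are Fridays at 28- or 35-day spacing (28, 35, 28, 28, 35, 28).
The pattern: 3rd Friday of the month.
3rd Friday of September 2000: 2000-09-15.
October 2000 — 3rd Friday is 2000-10-20.
3rd Friday of November 2000: 2000-11-17.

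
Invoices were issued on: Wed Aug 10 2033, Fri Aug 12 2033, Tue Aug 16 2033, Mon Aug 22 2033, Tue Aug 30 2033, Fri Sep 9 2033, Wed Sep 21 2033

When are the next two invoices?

Wed Oct 5 2033, Fri Oct 21 2033

Intervals are 2, 4, 6, 8, 10, 12 days — an arithmetic progression with common difference 2.
Next gap: 14 days. Wed Sep 21 2033 + 14 days = Wed Oct 5 2033.
Next gap: 16 days. Wed Oct 5 2033 + 16 days = Fri Oct 21 2033.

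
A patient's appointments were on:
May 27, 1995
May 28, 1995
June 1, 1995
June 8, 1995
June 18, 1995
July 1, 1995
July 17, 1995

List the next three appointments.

August 5, 1995; August 27, 1995; September 21, 1995

The spacing grows by 3 each time: 1, 4, 7, 10, 13, 16 days.
Next gap: 19 days. July 17, 1995 + 19 days = August 5, 1995.
Next gap: 22 days. August 5, 1995 + 22 days = August 27, 1995.
Next gap: 25 days. August 27, 1995 + 25 days = September 21, 1995.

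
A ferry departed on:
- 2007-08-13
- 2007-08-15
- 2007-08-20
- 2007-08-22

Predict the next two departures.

2007-08-27, 2007-08-29

Gaps: 2, 5, 2 days — not constant, but cyclic with period 2.
The events fall on every Monday and Wednesday.
The following Monday is 2007-08-27.
Next Wednesday: 2007-08-29.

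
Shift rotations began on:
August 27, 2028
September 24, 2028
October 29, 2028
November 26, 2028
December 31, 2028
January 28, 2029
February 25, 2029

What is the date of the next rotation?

March 25, 2029

These are Sundays with 28, 35, 28, 35, 28, 28-day gaps.
Each is the final Sunday of its month — October 29, 2028 is past the 28th, so '4th Sunday' doesn't fit.
March 2029 ends with Sunday March 25, 2029.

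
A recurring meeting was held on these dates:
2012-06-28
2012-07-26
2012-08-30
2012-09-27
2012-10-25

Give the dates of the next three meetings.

2012-11-29, 2012-12-27, 2013-01-31

These are Thursdays with 28, 35, 28, 28-day gaps.
Each is the final Thursday of its month — 2012-08-30 is past the 28th, so '4th Thursday' doesn't fit.
Last Thursday of November 2012: 2012-11-29.
Last Thursday of December 2012: 2012-12-27.
January 2013 ends with Thursday 2013-01-31.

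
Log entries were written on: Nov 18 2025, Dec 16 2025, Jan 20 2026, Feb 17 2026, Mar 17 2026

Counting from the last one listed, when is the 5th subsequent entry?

Aug 18 2026

These are Tuesdays at 28- or 35-day spacing (28, 35, 28, 28).
The pattern: 3rd Tuesday of the month.
April 2026 — 3rd Tuesday is Apr 21 2026.
3rd Tuesday of May 2026: May 19 2026.
3rd Tuesday of June 2026: Jun 16 2026.
July 2026 — 3rd Tuesday is Jul 21 2026.
3rd Tuesday of August 2026: Aug 18 2026.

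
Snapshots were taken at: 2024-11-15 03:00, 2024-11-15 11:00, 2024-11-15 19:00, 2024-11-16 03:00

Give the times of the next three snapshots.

Spacing: 8, 8, 8 h — constant 8 h.
2024-11-16 03:00 + 8 h = 2024-11-16 11:00.
2024-11-16 11:00 + 8 h = 2024-11-16 19:00.
2024-11-16 19:00 + 8 h = 2024-11-17 03:00.

2024-11-16 11:00, 2024-11-16 19:00, 2024-11-17 03:00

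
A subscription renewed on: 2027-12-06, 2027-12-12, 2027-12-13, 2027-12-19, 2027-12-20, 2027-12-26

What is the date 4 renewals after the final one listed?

Gaps: 6, 1, 6, 1, 6 days — not constant, but cyclic with period 2.
The events fall on every Monday and Sunday.
The following Monday is 2027-12-27.
Next Sunday: 2028-01-02.
The following Monday is 2028-01-03.
The following Sunday is 2028-01-09.

2028-01-09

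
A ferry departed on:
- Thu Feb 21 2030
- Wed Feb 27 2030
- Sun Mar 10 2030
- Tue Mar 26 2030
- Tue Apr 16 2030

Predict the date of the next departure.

The spacing grows by 5 each time: 6, 11, 16, 21 days.
Next gap: 26 days. Tue Apr 16 2030 + 26 days = Sun May 12 2030.

Sun May 12 2030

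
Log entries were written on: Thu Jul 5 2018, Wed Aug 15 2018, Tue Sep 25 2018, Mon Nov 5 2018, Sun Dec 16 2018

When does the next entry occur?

The spacing is 41, 41, 41, 41 days — always 41 days.
Sun Dec 16 2018 + 41 days = Sat Jan 26 2019.

Sat Jan 26 2019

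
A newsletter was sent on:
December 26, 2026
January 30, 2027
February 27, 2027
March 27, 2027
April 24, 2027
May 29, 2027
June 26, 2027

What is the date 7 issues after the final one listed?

January 29, 2028

These are Saturdays with 35, 28, 28, 28, 35, 28-day gaps.
Each is the final Saturday of its month — January 30, 2027 is past the 28th, so '4th Saturday' doesn't fit.
July 2027 ends with Saturday July 31, 2027.
August 2027 ends with Saturday August 28, 2027.
September 2027 ends with Saturday September 25, 2027.
October 2027 ends with Saturday October 30, 2027.
November 2027 ends with Saturday November 27, 2027.
Last Saturday of December 2027: December 25, 2027.
January 2028 ends with Saturday January 29, 2028.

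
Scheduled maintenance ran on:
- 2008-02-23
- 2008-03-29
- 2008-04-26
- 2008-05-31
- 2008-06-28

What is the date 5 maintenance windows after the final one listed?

Every date is a Saturday; gaps 35, 28, 35, 28 days.
Each is the last Saturday of its month (at least one falls on the 29th or later, ruling out '4th Saturday').
Last Saturday of July 2008: 2008-07-26.
August 2008 ends with Saturday 2008-08-30.
Last Saturday of September 2008: 2008-09-27.
Last Saturday of October 2008: 2008-10-25.
November 2008 ends with Saturday 2008-11-29.

2008-11-29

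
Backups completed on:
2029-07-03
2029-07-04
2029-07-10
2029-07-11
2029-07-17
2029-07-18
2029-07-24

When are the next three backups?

2029-07-25, 2029-07-31, 2029-08-01

Every event lands on a Tuesday or Wednesday (gaps cycle 1, 6, 1, 6, 1, 6).
So the schedule is: every Tuesday and Wednesday.
The following Wednesday is 2029-07-25.
Next Tuesday: 2029-07-31.
The following Wednesday is 2029-08-01.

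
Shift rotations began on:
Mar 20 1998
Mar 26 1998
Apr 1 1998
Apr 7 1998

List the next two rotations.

Apr 13 1998, Apr 19 1998

Every event comes 6 days after the last (6, 6, 6).
Apr 7 1998 + 6 days = Apr 13 1998.
Apr 13 1998 + 6 days = Apr 19 1998.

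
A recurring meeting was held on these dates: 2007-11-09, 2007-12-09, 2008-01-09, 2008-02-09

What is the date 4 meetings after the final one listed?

Each date is the 9th; the gaps (30, 31, 31) track the month lengths.
The rule is the 9th of each month.
Next: March 2008 → 2008-03-09.
Next: April 2008 → 2008-04-09.
May 2008: 2008-05-09.
Next: June 2008 → 2008-06-09.

2008-06-09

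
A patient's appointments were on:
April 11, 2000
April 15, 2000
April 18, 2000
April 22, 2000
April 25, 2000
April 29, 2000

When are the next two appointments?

May 2, 2000; May 6, 2000

Gaps: 4, 3, 4, 3, 4 days — not constant, but cyclic with period 2.
The events fall on every Tuesday and Saturday.
Next Tuesday: May 2, 2000.
The following Saturday is May 6, 2000.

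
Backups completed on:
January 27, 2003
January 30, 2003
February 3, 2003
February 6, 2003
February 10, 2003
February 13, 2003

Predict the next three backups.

Gaps: 3, 4, 3, 4, 3 days — not constant, but cyclic with period 2.
The events fall on every Monday and Thursday.
Next Monday: February 17, 2003.
The following Thursday is February 20, 2003.
Next Monday: February 24, 2003.

February 17, 2003; February 20, 2003; February 24, 2003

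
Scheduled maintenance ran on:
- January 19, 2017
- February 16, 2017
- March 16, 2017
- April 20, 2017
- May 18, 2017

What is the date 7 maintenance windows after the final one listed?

These are Thursdays at 28- or 35-day spacing (28, 28, 35, 28).
The pattern: 3rd Thursday of the month.
June 2017 — 3rd Thursday is June 15, 2017.
3rd Thursday of July 2017: July 20, 2017.
3rd Thursday of August 2017: August 17, 2017.
September 2017 — 3rd Thursday is September 21, 2017.
3rd Thursday of October 2017: October 19, 2017.
3rd Thursday of November 2017: November 16, 2017.
December 2017 — 3rd Thursday is December 21, 2017.

December 21, 2017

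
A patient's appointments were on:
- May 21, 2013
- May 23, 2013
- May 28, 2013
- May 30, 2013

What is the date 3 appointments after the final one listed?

The gap pattern 2, 5, 2 repeats every 2 events.
These are the Tuesdays and Thursdays of each week.
The following Tuesday is June 4, 2013.
Next Thursday: June 6, 2013.
The following Tuesday is June 11, 2013.

June 11, 2013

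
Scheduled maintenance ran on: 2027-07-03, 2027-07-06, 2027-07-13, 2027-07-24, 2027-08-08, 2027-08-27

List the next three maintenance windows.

Gaps: 3, 7, 11, 15, 19 days — each gap is 4 larger than the previous one.
Next gap: 23 days. 2027-08-27 + 23 days = 2027-09-19.
Next gap: 27 days. 2027-09-19 + 27 days = 2027-10-16.
Next gap: 31 days. 2027-10-16 + 31 days = 2027-11-16.

2027-09-19, 2027-10-16, 2027-11-16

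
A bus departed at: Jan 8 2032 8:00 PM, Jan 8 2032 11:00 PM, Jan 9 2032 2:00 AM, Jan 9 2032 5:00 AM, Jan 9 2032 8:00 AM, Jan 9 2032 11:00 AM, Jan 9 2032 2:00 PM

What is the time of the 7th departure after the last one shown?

Jan 10 2032 11:00 AM

Gaps: 3, 3, 3, 3, 3, 3 hours — each event is 3 hours after the previous one.
Jan 9 2032 2:00 PM + 3 h = Jan 9 2032 5:00 PM.
Jan 9 2032 5:00 PM + 3 h = Jan 9 2032 8:00 PM.
Jan 9 2032 8:00 PM + 3 h = Jan 9 2032 11:00 PM.
Jan 9 2032 11:00 PM + 3 h = Jan 10 2032 2:00 AM.
Jan 10 2032 2:00 AM + 3 h = Jan 10 2032 5:00 AM.
Jan 10 2032 5:00 AM + 3 h = Jan 10 2032 8:00 AM.
Jan 10 2032 8:00 AM + 3 h = Jan 10 2032 11:00 AM.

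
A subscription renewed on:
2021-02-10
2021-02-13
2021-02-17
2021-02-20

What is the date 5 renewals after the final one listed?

2021-03-10

Gaps: 3, 4, 3 days — not constant, but cyclic with period 2.
The events fall on every Wednesday and Saturday.
Next Wednesday: 2021-02-24.
The following Saturday is 2021-02-27.
The following Wednesday is 2021-03-03.
Next Saturday: 2021-03-06.
The following Wednesday is 2021-03-10.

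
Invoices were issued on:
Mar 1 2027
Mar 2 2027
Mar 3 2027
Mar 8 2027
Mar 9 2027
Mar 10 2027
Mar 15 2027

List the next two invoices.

Every event lands on a Monday or Tuesday or Wednesday (gaps cycle 1, 1, 5, 1, 1, 5).
So the schedule is: every Monday, Tuesday and Wednesday.
The following Tuesday is Mar 16 2027.
Next Wednesday: Mar 17 2027.

Mar 16 2027, Mar 17 2027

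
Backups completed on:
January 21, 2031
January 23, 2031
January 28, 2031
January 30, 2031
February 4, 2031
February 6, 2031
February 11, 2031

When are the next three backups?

February 13, 2031; February 18, 2031; February 20, 2031

Every event lands on a Tuesday or Thursday (gaps cycle 2, 5, 2, 5, 2, 5).
So the schedule is: every Tuesday and Thursday.
The following Thursday is February 13, 2031.
The following Tuesday is February 18, 2031.
Next Thursday: February 20, 2031.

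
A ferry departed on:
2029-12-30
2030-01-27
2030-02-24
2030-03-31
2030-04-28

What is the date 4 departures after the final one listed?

2030-08-25

Every date is a Sunday; gaps 28, 28, 35, 28 days.
Each is the last Sunday of its month (at least one falls on the 29th or later, ruling out '4th Sunday').
Last Sunday of May 2030: 2030-05-26.
June 2030 ends with Sunday 2030-06-30.
July 2030 ends with Sunday 2030-07-28.
Last Sunday of August 2030: 2030-08-25.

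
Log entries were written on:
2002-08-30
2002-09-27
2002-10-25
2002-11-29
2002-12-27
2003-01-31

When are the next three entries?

2003-02-28, 2003-03-28, 2003-04-25

These are Fridays with 28, 28, 35, 28, 35-day gaps.
Each is the final Friday of its month — 2002-08-30 is past the 28th, so '4th Friday' doesn't fit.
February 2003 ends with Friday 2003-02-28.
Last Friday of March 2003: 2003-03-28.
Last Friday of April 2003: 2003-04-25.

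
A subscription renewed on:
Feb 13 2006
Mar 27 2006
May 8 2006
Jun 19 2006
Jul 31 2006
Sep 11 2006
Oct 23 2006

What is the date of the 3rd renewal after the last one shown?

Feb 26 2007

Gaps between consecutive events: 42, 42, 42, 42, 42, 42 days — a constant 42-day interval.
Oct 23 2006 + 42 days = Dec 4 2006.
Dec 4 2006 + 42 days = Jan 15 2007.
Jan 15 2007 + 42 days = Feb 26 2007.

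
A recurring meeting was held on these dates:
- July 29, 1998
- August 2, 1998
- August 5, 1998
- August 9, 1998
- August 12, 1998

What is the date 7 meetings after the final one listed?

Gaps: 4, 3, 4, 3 days — not constant, but cyclic with period 2.
The events fall on every Wednesday and Sunday.
Next Sunday: August 16, 1998.
The following Wednesday is August 19, 1998.
Next Sunday: August 23, 1998.
Next Wednesday: August 26, 1998.
Next Sunday: August 30, 1998.
The following Wednesday is September 2, 1998.
Next Sunday: September 6, 1998.

September 6, 1998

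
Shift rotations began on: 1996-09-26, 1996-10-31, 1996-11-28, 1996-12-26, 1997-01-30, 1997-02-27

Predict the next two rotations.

These are Thursdays with 35, 28, 28, 35, 28-day gaps.
Each is the final Thursday of its month — 1996-10-31 is past the 28th, so '4th Thursday' doesn't fit.
Last Thursday of March 1997: 1997-03-27.
Last Thursday of April 1997: 1997-04-24.

1997-03-27, 1997-04-24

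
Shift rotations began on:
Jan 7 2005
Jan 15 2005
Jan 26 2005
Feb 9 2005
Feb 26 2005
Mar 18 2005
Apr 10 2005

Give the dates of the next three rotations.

Intervals are 8, 11, 14, 17, 20, 23 days — an arithmetic progression with common difference 3.
Next gap: 26 days. Apr 10 2005 + 26 days = May 6 2005.
Next gap: 29 days. May 6 2005 + 29 days = Jun 4 2005.
Next gap: 32 days. Jun 4 2005 + 32 days = Jul 6 2005.

May 6 2005, Jun 4 2005, Jul 6 2005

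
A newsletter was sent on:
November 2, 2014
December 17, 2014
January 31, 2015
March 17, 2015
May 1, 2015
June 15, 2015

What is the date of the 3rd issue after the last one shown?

Every event comes 45 days after the last (45, 45, 45, 45, 45).
June 15, 2015 + 45 days = July 30, 2015.
July 30, 2015 + 45 days = September 13, 2015.
September 13, 2015 + 45 days = October 28, 2015.

October 28, 2015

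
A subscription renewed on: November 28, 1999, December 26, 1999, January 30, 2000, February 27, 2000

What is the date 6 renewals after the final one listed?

August 27, 2000

All Sundays; the gaps (28, 35, 28) vary with month length.
This is the last Sunday of each month.
March 2000 ends with Sunday March 26, 2000.
Last Sunday of April 2000: April 30, 2000.
May 2000 ends with Sunday May 28, 2000.
Last Sunday of June 2000: June 25, 2000.
July 2000 ends with Sunday July 30, 2000.
Last Sunday of August 2000: August 27, 2000.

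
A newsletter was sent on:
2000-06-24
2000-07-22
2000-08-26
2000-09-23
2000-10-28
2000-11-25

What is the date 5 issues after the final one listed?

Gaps: 28, 35, 28, 35, 28 days — a mix of 28 and 35. Every date is a Saturday.
Each is the 4th Saturday of its month.
December 2000 — 4th Saturday is 2000-12-23.
January 2001 — 4th Saturday is 2001-01-27.
February 2001 — 4th Saturday is 2001-02-24.
4th Saturday of March 2001: 2001-03-24.
April 2001 — 4th Saturday is 2001-04-28.

2001-04-28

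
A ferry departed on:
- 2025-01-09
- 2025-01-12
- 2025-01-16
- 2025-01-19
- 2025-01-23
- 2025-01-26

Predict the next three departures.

The gap pattern 3, 4, 3, 4, 3 repeats every 2 events.
These are the Thursdays and Sundays of each week.
The following Thursday is 2025-01-30.
The following Sunday is 2025-02-02.
Next Thursday: 2025-02-06.

2025-01-30, 2025-02-02, 2025-02-06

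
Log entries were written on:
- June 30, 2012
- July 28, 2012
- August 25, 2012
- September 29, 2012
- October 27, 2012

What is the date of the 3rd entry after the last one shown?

These are Saturdays with 28, 28, 35, 28-day gaps.
Each is the final Saturday of its month — June 30, 2012 is past the 28th, so '4th Saturday' doesn't fit.
Last Saturday of November 2012: November 24, 2012.
Last Saturday of December 2012: December 29, 2012.
Last Saturday of January 2013: January 26, 2013.

January 26, 2013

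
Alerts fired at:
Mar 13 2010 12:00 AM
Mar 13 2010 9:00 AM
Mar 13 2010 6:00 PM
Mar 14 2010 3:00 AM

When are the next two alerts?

Mar 14 2010 12:00 PM, Mar 14 2010 9:00 PM

The interval is a steady 9 hours (9, 9, 9).
Mar 14 2010 3:00 AM + 9 h = Mar 14 2010 12:00 PM.
Mar 14 2010 12:00 PM + 9 h = Mar 14 2010 9:00 PM.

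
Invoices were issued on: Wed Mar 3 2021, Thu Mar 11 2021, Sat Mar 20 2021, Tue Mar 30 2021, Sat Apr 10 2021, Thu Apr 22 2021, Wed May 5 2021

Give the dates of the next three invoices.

Wed May 19 2021, Thu Jun 3 2021, Sat Jun 19 2021

Intervals are 8, 9, 10, 11, 12, 13 days — an arithmetic progression with common difference 1.
Next gap: 14 days. Wed May 5 2021 + 14 days = Wed May 19 2021.
Next gap: 15 days. Wed May 19 2021 + 15 days = Thu Jun 3 2021.
Next gap: 16 days. Thu Jun 3 2021 + 16 days = Sat Jun 19 2021.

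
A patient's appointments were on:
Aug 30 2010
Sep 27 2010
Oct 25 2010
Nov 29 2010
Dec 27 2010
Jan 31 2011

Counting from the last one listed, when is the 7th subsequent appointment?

These are Mondays with 28, 28, 35, 28, 35-day gaps.
Each is the final Monday of its month — Aug 30 2010 is past the 28th, so '4th Monday' doesn't fit.
Last Monday of February 2011: Feb 28 2011.
March 2011 ends with Monday Mar 28 2011.
Last Monday of April 2011: Apr 25 2011.
May 2011 ends with Monday May 30 2011.
June 2011 ends with Monday Jun 27 2011.
July 2011 ends with Monday Jul 25 2011.
Last Monday of August 2011: Aug 29 2011.

Aug 29 2011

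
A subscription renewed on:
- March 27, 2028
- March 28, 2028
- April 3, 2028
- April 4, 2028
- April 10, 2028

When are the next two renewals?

April 11, 2028; April 17, 2028

Every event lands on a Monday or Tuesday (gaps cycle 1, 6, 1, 6).
So the schedule is: every Monday and Tuesday.
Next Tuesday: April 11, 2028.
The following Monday is April 17, 2028.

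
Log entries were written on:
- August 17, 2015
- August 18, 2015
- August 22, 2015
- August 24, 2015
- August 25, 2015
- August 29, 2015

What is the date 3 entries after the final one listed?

September 5, 2015

Gaps: 1, 4, 2, 1, 4 days — not constant, but cyclic with period 3.
The events fall on every Monday, Tuesday and Saturday.
Next Monday: August 31, 2015.
The following Tuesday is September 1, 2015.
Next Saturday: September 5, 2015.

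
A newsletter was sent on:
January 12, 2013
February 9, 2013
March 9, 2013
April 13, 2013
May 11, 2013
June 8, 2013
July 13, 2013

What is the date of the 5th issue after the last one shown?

December 14, 2013

Gaps: 28, 28, 35, 28, 28, 35 days — a mix of 28 and 35. Every date is a Saturday.
Each is the 2nd Saturday of its month.
2nd Saturday of August 2013: August 10, 2013.
2nd Saturday of September 2013: September 14, 2013.
October 2013 — 2nd Saturday is October 12, 2013.
2nd Saturday of November 2013: November 9, 2013.
2nd Saturday of December 2013: December 14, 2013.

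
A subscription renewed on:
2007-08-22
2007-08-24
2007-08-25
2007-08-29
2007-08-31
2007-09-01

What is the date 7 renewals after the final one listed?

The gap pattern 2, 1, 4, 2, 1 repeats every 3 events.
These are the Wednesdays, Fridays and Saturdays of each week.
The following Wednesday is 2007-09-05.
The following Friday is 2007-09-07.
Next Saturday: 2007-09-08.
The following Wednesday is 2007-09-12.
The following Friday is 2007-09-14.
The following Saturday is 2007-09-15.
Next Wednesday: 2007-09-19.

2007-09-19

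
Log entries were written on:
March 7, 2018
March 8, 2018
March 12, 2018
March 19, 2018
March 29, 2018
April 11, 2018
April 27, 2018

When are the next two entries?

Gaps: 1, 4, 7, 10, 13, 16 days — each gap is 3 larger than the previous one.
Next gap: 19 days. April 27, 2018 + 19 days = May 16, 2018.
Next gap: 22 days. May 16, 2018 + 22 days = June 7, 2018.

May 16, 2018; June 7, 2018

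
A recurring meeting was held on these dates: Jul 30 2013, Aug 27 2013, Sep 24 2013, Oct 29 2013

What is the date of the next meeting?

Nov 26 2013

All Tuesdays; the gaps (28, 28, 35) vary with month length.
This is the last Tuesday of each month.
Last Tuesday of November 2013: Nov 26 2013.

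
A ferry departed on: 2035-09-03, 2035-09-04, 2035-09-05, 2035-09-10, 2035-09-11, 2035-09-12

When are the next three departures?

The gap pattern 1, 1, 5, 1, 1 repeats every 3 events.
These are the Mondays, Tuesdays and Wednesdays of each week.
Next Monday: 2035-09-17.
The following Tuesday is 2035-09-18.
The following Wednesday is 2035-09-19.

2035-09-17, 2035-09-18, 2035-09-19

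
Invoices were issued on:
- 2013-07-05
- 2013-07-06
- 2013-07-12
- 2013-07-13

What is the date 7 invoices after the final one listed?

2013-08-09

The gap pattern 1, 6, 1 repeats every 2 events.
These are the Fridays and Saturdays of each week.
Next Friday: 2013-07-19.
Next Saturday: 2013-07-20.
The following Friday is 2013-07-26.
The following Saturday is 2013-07-27.
The following Friday is 2013-08-02.
The following Saturday is 2013-08-03.
The following Friday is 2013-08-09.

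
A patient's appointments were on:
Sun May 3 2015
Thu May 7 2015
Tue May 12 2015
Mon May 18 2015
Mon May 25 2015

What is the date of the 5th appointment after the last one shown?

Gaps: 4, 5, 6, 7 days — each gap is 1 larger than the previous one.
Next gap: 8 days. Mon May 25 2015 + 8 days = Tue Jun 2 2015.
Next gap: 9 days. Tue Jun 2 2015 + 9 days = Thu Jun 11 2015.
Next gap: 10 days. Thu Jun 11 2015 + 10 days = Sun Jun 21 2015.
Next gap: 11 days. Sun Jun 21 2015 + 11 days = Thu Jul 2 2015.
Next gap: 12 days. Thu Jul 2 2015 + 12 days = Tue Jul 14 2015.

Tue Jul 14 2015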